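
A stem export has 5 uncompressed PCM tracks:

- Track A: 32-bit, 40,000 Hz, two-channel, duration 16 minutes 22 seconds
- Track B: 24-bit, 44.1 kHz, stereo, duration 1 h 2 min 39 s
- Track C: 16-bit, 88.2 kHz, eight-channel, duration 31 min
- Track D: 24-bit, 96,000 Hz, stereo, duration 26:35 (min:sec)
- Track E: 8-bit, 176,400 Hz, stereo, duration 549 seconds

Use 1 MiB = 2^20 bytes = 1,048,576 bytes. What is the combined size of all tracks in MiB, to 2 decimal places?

Track A: 16 minutes 22 seconds = 982 s; 40,000 × 982 × 4 × 2 = 314,240,000 bytes.
Track B: 1 h 2 min 39 s = 3,759 s; 44,100 × 3,759 × 3 × 2 = 994,631,400 bytes.
Track C: 31 min = 1,860 s; 88,200 × 1,860 × 2 × 8 = 2,624,832,000 bytes.
Track D: 26:35 (min:sec) = 1,595 s; 96,000 × 1,595 × 3 × 2 = 918,720,000 bytes.
Track E: 176,400 × 549 × 1 × 2 = 193,687,200 bytes.
Total = 5,046,110,600 bytes = 4812.35 MiB.

4812.35 MiB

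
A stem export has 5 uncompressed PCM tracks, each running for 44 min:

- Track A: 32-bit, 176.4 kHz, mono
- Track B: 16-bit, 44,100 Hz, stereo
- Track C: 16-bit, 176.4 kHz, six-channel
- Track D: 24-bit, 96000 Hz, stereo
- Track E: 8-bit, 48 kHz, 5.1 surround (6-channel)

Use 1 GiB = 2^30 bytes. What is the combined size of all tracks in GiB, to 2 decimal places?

9.50 GiB

44 min = 2,640 s.
Track A: 176,400 × 2,640 × 4 × 1 = 1,862,784,000 bytes.
Track B: 44,100 × 2,640 × 2 × 2 = 465,696,000 bytes.
Track C: 176,400 × 2,640 × 2 × 6 = 5,588,352,000 bytes.
Track D: 96,000 × 2,640 × 3 × 2 = 1,520,640,000 bytes.
Track E: 48,000 × 2,640 × 1 × 6 = 760,320,000 bytes.
Total = 10,197,792,000 bytes = 9.50 GiB.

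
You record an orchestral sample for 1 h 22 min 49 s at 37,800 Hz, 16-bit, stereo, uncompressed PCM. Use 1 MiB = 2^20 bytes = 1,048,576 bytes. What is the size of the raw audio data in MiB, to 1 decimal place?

716.5 MiB

Duration = 1 h 22 min 49 s = 4,969 s.
Bytes = 37,800 samples/s × 4,969 s × 2 bytes/sample × 2 ch = 751,312,800 bytes.
751,312,800 / 1,048,576 = 716.5 MiB.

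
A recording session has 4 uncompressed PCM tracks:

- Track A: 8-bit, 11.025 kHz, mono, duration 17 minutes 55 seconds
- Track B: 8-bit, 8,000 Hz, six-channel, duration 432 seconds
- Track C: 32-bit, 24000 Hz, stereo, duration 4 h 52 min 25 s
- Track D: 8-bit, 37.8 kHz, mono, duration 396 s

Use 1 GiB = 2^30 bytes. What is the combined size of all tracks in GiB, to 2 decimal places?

Track A: 17 minutes 55 seconds = 1,075 s; 11,025 × 1,075 × 1 × 1 = 11,851,875 bytes.
Track B: 8,000 × 432 × 1 × 6 = 20,736,000 bytes.
Track C: 4 h 52 min 25 s = 17,545 s; 24,000 × 17,545 × 4 × 2 = 3,368,640,000 bytes.
Track D: 37,800 × 396 × 1 × 1 = 14,968,800 bytes.
Total = 3,416,196,675 bytes = 3.18 GiB.

3.18 GiB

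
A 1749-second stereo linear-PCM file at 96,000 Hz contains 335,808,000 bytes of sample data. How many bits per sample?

8 bits

Bytes per sample = 335,808,000 / (96,000 × 1,749 × 2) = 335,808,000 / 335,808,000 = 1.
Bit depth = 1 × 8 = 8 bits.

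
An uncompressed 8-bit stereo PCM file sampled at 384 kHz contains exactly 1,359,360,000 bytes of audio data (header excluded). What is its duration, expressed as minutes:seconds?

29:30

Byte rate = 384,000 × 1 × 2 = 768,000 bytes/s.
Duration = 1,359,360,000 / 768,000 = 1,770 s.
1,770 s = 29:30.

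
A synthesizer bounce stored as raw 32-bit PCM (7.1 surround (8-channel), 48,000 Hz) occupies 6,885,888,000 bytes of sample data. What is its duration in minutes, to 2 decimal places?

Byte rate = 48,000 × 4 × 8 = 1,536,000 bytes/s.
Duration = 6,885,888,000 / 1,536,000 = 4,483 s.
4,483 s / 60 = 74.72 minutes.

74.72 minutes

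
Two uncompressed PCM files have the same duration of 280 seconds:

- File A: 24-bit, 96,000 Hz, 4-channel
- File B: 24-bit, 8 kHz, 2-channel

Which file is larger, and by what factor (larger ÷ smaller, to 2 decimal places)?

File A, by a factor of 24.00

File A: 96,000 × 3 × 4 = 1,152,000 bytes/s.
File B: 8,000 × 3 × 2 = 48,000 bytes/s.
File A is larger; ratio = 322,560,000 / 13,440,000 = 24.00.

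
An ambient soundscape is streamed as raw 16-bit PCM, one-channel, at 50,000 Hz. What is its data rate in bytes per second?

100,000 bytes/s

Bit rate = 50,000 × 16 × 1 = 800,000 bits/s.
800,000 / 8 = 100,000 bytes/s.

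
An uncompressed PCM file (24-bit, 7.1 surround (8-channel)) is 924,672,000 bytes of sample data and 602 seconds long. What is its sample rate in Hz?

Bytes = sample_rate × seconds × bytes_per_sample × channels.
sample_rate = 924,672,000 / (602 × 3 × 8) = 924,672,000 / 14,448 = 64,000 Hz.

64,000 Hz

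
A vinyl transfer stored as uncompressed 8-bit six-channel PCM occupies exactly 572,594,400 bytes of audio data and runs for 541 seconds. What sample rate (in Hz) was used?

176,400 Hz

Bytes = sample_rate × seconds × bytes_per_sample × channels.
sample_rate = 572,594,400 / (541 × 1 × 6) = 572,594,400 / 3,246 = 176,400 Hz.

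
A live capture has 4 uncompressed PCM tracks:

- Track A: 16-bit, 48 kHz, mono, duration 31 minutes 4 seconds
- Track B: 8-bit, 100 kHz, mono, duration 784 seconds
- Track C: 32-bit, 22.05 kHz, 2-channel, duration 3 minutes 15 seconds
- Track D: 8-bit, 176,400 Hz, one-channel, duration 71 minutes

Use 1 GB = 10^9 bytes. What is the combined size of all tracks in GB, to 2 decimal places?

Track A: 31 minutes 4 seconds = 1,864 s; 48,000 × 1,864 × 2 × 1 = 178,944,000 bytes.
Track B: 100,000 × 784 × 1 × 1 = 78,400,000 bytes.
Track C: 3 minutes 15 seconds = 195 s; 22,050 × 195 × 4 × 2 = 34,398,000 bytes.
Track D: 71 minutes = 4,260 s; 176,400 × 4,260 × 1 × 1 = 751,464,000 bytes.
Total = 1,043,206,000 bytes = 1.04 GB.

1.04 GB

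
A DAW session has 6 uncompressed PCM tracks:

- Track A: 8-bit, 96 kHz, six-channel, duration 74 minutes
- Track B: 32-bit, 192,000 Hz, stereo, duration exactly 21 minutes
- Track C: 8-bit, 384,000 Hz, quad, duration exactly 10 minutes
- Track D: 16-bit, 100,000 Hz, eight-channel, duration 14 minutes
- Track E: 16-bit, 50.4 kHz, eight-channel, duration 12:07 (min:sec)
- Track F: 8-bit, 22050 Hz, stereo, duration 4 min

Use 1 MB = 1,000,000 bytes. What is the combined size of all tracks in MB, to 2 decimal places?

Track A: 74 minutes = 4,440 s; 96,000 × 4,440 × 1 × 6 = 2,557,440,000 bytes.
Track B: exactly 21 minutes = 1,260 s; 192,000 × 1,260 × 4 × 2 = 1,935,360,000 bytes.
Track C: exactly 10 minutes = 600 s; 384,000 × 600 × 1 × 4 = 921,600,000 bytes.
Track D: 14 minutes = 840 s; 100,000 × 840 × 2 × 8 = 1,344,000,000 bytes.
Track E: 12:07 (min:sec) = 727 s; 50,400 × 727 × 2 × 8 = 586,252,800 bytes.
Track F: 4 min = 240 s; 22,050 × 240 × 1 × 2 = 10,584,000 bytes.
Total = 7,355,236,800 bytes = 7355.24 MB.

7355.24 MB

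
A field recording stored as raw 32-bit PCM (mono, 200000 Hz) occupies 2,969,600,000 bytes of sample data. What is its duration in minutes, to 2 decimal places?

Byte rate = 200,000 × 4 × 1 = 800,000 bytes/s.
Duration = 2,969,600,000 / 800,000 = 3,712 s.
3,712 s / 60 = 61.87 minutes.

61.87 minutes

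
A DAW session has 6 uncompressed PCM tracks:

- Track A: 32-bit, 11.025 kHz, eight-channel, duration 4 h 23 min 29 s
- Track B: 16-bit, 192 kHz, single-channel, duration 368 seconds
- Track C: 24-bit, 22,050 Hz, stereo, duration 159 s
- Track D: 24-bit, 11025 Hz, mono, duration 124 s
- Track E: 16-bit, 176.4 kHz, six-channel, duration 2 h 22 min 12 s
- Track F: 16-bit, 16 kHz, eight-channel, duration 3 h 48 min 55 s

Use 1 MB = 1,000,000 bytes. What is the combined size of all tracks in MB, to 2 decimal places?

27320.56 MB

Track A: 4 h 23 min 29 s = 15,809 s; 11,025 × 15,809 × 4 × 8 = 5,577,415,200 bytes.
Track B: 192,000 × 368 × 2 × 1 = 141,312,000 bytes.
Track C: 22,050 × 159 × 3 × 2 = 21,035,700 bytes.
Track D: 11,025 × 124 × 3 × 1 = 4,101,300 bytes.
Track E: 2 h 22 min 12 s = 8,532 s; 176,400 × 8,532 × 2 × 6 = 18,060,537,600 bytes.
Track F: 3 h 48 min 55 s = 13,735 s; 16,000 × 13,735 × 2 × 8 = 3,516,160,000 bytes.
Total = 27,320,561,800 bytes = 27320.56 MB.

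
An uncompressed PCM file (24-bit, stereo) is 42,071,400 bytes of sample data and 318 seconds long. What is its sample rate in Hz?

Bytes = sample_rate × seconds × bytes_per_sample × channels.
sample_rate = 42,071,400 / (318 × 3 × 2) = 42,071,400 / 1,908 = 22,050 Hz.

22,050 Hz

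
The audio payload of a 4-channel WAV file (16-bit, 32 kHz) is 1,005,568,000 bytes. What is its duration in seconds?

3,928 seconds

Byte rate = 32,000 × 2 × 4 = 256,000 bytes/s.
Duration = 1,005,568,000 / 256,000 = 3,928 s.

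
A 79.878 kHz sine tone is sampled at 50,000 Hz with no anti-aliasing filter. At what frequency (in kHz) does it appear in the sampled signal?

20.122 kHz

Nyquist = 50,000/2 = 25,000 Hz; 79,878 Hz exceeds it.
Alias = |79,878 − 2×50,000| = |79,878 − 100,000| = 20,122 Hz = 20.122 kHz.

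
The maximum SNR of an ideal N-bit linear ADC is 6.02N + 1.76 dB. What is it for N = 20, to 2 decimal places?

122.16 dB

6.02 × 20 + 1.76 = 122.16 dB.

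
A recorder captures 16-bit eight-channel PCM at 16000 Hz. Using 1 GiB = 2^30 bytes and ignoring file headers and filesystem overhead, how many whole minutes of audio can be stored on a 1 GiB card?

69 minutes

Uncompressed byte rate = 16,000 × 2 × 8 = 256,000 bytes/s.
Capacity = 1 × 1,073,741,824 = 1,073,741,824 bytes.
1,073,741,824 / 256,000 ≈ 4194.3 s → 69 minutes.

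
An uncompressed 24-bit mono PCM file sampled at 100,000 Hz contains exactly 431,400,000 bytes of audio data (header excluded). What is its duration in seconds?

Byte rate = 100,000 × 3 × 1 = 300,000 bytes/s.
Duration = 431,400,000 / 300,000 = 1,438 s.

1,438 seconds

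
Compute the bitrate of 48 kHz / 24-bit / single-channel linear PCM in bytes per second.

Bit rate = 48,000 × 24 × 1 = 1,152,000 bits/s.
1,152,000 / 8 = 144,000 bytes/s.

144,000 bytes/s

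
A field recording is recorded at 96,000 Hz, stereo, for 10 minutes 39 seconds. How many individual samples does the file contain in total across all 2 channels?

122,688,000 samples

10 minutes 39 seconds = 639 s.
96,000 × 639 s × 2 ch = 122,688,000 samples.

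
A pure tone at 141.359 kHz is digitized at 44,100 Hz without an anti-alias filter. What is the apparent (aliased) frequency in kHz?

9.059 kHz

Nyquist = 44,100/2 = 22,050 Hz; 141,359 Hz exceeds it.
Alias = |141,359 − 3×44,100| = |141,359 − 132,300| = 9,059 Hz = 9.059 kHz.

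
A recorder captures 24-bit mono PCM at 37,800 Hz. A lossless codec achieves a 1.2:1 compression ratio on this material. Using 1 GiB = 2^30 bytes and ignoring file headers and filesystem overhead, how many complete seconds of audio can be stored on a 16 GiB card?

181,797 seconds

Uncompressed byte rate = 37,800 × 3 × 1 = 113,400 bytes/s.
After 1.2:1 compression, effective rate ≈ 94500 bytes/s.
Capacity = 16 × 1,073,741,824 = 17,179,869,184 bytes.
17,179,869,184 / effective rate ≈ 181797.56 s → 181,797 seconds.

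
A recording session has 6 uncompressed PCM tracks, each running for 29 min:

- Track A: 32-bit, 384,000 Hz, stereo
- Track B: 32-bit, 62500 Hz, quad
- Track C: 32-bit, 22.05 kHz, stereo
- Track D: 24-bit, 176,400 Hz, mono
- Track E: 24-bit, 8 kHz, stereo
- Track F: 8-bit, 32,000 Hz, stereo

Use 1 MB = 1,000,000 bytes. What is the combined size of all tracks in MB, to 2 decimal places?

8507.90 MB

29 min = 1,740 s.
Track A: 384,000 × 1,740 × 4 × 2 = 5,345,280,000 bytes.
Track B: 62,500 × 1,740 × 4 × 4 = 1,740,000,000 bytes.
Track C: 22,050 × 1,740 × 4 × 2 = 306,936,000 bytes.
Track D: 176,400 × 1,740 × 3 × 1 = 920,808,000 bytes.
Track E: 8,000 × 1,740 × 3 × 2 = 83,520,000 bytes.
Track F: 32,000 × 1,740 × 1 × 2 = 111,360,000 bytes.
Total = 8,507,904,000 bytes = 8507.90 MB.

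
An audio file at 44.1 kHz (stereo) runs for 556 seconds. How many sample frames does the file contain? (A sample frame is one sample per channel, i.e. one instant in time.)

44,100 samples/s × 556 s = 24,519,600 frames.

24,519,600 sample frames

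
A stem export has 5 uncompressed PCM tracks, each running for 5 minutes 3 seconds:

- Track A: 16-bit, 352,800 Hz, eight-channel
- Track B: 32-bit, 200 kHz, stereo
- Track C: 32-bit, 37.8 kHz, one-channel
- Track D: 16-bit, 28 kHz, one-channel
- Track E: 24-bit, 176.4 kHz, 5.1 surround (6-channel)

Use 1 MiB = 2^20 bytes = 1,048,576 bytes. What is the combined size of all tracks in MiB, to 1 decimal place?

3070.9 MiB

5 minutes 3 seconds = 303 s.
Track A: 352,800 × 303 × 2 × 8 = 1,710,374,400 bytes.
Track B: 200,000 × 303 × 4 × 2 = 484,800,000 bytes.
Track C: 37,800 × 303 × 4 × 1 = 45,813,600 bytes.
Track D: 28,000 × 303 × 2 × 1 = 16,968,000 bytes.
Track E: 176,400 × 303 × 3 × 6 = 962,085,600 bytes.
Total = 3,220,041,600 bytes = 3070.9 MiB.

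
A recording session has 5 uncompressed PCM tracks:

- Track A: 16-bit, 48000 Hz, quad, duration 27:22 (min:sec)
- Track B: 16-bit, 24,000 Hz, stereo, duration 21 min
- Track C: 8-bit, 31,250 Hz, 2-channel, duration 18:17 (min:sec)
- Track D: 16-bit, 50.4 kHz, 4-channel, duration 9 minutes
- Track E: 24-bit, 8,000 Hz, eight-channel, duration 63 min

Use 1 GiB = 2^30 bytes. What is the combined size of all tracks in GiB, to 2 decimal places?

1.64 GiB

Track A: 27:22 (min:sec) = 1,642 s; 48,000 × 1,642 × 2 × 4 = 630,528,000 bytes.
Track B: 21 min = 1,260 s; 24,000 × 1,260 × 2 × 2 = 120,960,000 bytes.
Track C: 18:17 (min:sec) = 1,097 s; 31,250 × 1,097 × 1 × 2 = 68,562,500 bytes.
Track D: 9 minutes = 540 s; 50,400 × 540 × 2 × 4 = 217,728,000 bytes.
Track E: 63 min = 3,780 s; 8,000 × 3,780 × 3 × 8 = 725,760,000 bytes.
Total = 1,763,538,500 bytes = 1.64 GiB.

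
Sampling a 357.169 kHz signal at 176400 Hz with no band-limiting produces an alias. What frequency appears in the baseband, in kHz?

Nyquist = 176,400/2 = 88,200 Hz; 357,169 Hz exceeds it.
Alias = |357,169 − 2×176,400| = |357,169 − 352,800| = 4,369 Hz = 4.369 kHz.

4.369 kHz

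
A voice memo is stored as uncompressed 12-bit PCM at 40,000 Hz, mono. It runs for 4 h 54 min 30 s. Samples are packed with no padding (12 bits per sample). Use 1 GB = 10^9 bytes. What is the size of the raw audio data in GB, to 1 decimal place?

Duration = 4 h 54 min 30 s = 17,670 s.
Bits = 40,000 × 17,670 × 12 × 1 = 8,481,600,000 bits = 1,060,200,000 bytes.
1,060,200,000 / 1,000,000,000 = 1.1 GB.

1.1 GB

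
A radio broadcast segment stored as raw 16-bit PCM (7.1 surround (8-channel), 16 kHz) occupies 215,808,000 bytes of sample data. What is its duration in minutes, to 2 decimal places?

Byte rate = 16,000 × 2 × 8 = 256,000 bytes/s.
Duration = 215,808,000 / 256,000 = 843 s.
843 s / 60 = 14.05 minutes.

14.05 minutes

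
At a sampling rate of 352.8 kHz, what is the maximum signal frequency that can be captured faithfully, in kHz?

176.4 kHz

Nyquist frequency = sample rate / 2 = 352,800 / 2 = 176.4 kHz.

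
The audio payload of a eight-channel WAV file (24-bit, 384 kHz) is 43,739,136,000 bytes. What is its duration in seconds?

Byte rate = 384,000 × 3 × 8 = 9,216,000 bytes/s.
Duration = 43,739,136,000 / 9,216,000 = 4,746 s.

4,746 seconds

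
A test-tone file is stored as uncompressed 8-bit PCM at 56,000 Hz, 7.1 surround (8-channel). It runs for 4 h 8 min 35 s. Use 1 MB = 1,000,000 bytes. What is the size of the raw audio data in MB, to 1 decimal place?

Duration = 4 h 8 min 35 s = 14,915 s.
Bytes = 56,000 samples/s × 14,915 s × 1 bytes/sample × 8 ch = 6,681,920,000 bytes.
6,681,920,000 / 1,000,000 = 6681.9 MB.

6681.9 MB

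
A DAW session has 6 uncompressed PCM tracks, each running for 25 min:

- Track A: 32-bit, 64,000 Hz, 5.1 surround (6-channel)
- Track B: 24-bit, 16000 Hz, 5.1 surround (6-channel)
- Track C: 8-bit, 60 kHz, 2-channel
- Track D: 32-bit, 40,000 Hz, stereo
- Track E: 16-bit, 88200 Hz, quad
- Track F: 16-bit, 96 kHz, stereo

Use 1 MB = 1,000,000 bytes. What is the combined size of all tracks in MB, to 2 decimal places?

5030.40 MB

25 min = 1,500 s.
Track A: 64,000 × 1,500 × 4 × 6 = 2,304,000,000 bytes.
Track B: 16,000 × 1,500 × 3 × 6 = 432,000,000 bytes.
Track C: 60,000 × 1,500 × 1 × 2 = 180,000,000 bytes.
Track D: 40,000 × 1,500 × 4 × 2 = 480,000,000 bytes.
Track E: 88,200 × 1,500 × 2 × 4 = 1,058,400,000 bytes.
Track F: 96,000 × 1,500 × 2 × 2 = 576,000,000 bytes.
Total = 5,030,400,000 bytes = 5030.40 MB.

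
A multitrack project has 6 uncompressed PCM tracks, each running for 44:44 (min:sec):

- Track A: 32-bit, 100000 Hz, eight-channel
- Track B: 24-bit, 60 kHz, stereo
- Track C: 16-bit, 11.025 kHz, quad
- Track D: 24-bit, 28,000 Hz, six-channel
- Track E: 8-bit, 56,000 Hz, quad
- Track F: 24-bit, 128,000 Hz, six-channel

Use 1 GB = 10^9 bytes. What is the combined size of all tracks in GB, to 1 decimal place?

44:44 (min:sec) = 2,684 s.
Track A: 100,000 × 2,684 × 4 × 8 = 8,588,800,000 bytes.
Track B: 60,000 × 2,684 × 3 × 2 = 966,240,000 bytes.
Track C: 11,025 × 2,684 × 2 × 4 = 236,728,800 bytes.
Track D: 28,000 × 2,684 × 3 × 6 = 1,352,736,000 bytes.
Track E: 56,000 × 2,684 × 1 × 4 = 601,216,000 bytes.
Track F: 128,000 × 2,684 × 3 × 6 = 6,183,936,000 bytes.
Total = 17,929,656,800 bytes = 17.9 GB.

17.9 GB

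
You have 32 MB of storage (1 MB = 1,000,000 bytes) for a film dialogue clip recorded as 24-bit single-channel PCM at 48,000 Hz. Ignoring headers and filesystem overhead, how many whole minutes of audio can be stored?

Uncompressed byte rate = 48,000 × 3 × 1 = 144,000 bytes/s.
Capacity = 32 × 1,000,000 = 32,000,000 bytes.
32,000,000 / 144,000 ≈ 222.22 s → 3 minutes.

3 minutes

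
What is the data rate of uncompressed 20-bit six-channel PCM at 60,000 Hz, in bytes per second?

900,000 bytes/s

Bit rate = 60,000 × 20 × 6 = 7,200,000 bits/s.
7,200,000 / 8 = 900,000 bytes/s.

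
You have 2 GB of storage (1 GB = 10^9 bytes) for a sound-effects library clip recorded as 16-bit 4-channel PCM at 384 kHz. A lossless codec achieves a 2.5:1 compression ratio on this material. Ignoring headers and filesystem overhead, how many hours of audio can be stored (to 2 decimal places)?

Uncompressed byte rate = 384,000 × 2 × 4 = 3,072,000 bytes/s.
After 2.5:1 compression, effective rate ≈ 1228800 bytes/s.
Capacity = 2 × 1,000,000,000 = 2,000,000,000 bytes.
2,000,000,000 / effective rate ≈ 1627.6 s → 0.45 hours.

0.45 hours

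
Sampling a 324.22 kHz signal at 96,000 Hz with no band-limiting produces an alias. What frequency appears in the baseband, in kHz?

36.22 kHz

Nyquist = 96,000/2 = 48,000 Hz; 324,220 Hz exceeds it.
Alias = |324,220 − 3×96,000| = |324,220 − 288,000| = 36,220 Hz = 36.22 kHz.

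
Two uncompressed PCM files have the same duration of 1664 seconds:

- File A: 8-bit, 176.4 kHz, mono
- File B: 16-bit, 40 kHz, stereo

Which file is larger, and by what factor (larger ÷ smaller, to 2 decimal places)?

File A: 176,400 × 1 × 1 = 176,400 bytes/s.
File B: 40,000 × 2 × 2 = 160,000 bytes/s.
File A is larger; ratio = 293,529,600 / 266,240,000 = 1.10.

File A, by a factor of 1.10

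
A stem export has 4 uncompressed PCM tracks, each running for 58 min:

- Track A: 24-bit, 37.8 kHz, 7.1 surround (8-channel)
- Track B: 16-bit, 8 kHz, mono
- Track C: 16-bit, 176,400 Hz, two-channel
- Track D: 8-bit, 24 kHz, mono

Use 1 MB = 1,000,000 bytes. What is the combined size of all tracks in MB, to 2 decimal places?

5751.74 MB

58 min = 3,480 s.
Track A: 37,800 × 3,480 × 3 × 8 = 3,157,056,000 bytes.
Track B: 8,000 × 3,480 × 2 × 1 = 55,680,000 bytes.
Track C: 176,400 × 3,480 × 2 × 2 = 2,455,488,000 bytes.
Track D: 24,000 × 3,480 × 1 × 1 = 83,520,000 bytes.
Total = 5,751,744,000 bytes = 5751.74 MB.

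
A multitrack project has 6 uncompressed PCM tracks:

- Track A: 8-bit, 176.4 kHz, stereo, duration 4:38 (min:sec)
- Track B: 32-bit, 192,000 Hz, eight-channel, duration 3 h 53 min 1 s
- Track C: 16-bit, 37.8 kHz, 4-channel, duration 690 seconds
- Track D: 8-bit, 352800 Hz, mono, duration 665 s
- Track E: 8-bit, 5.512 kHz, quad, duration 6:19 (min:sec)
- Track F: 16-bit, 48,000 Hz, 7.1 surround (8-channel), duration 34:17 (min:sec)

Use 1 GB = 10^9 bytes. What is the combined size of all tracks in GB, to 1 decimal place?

Track A: 4:38 (min:sec) = 278 s; 176,400 × 278 × 1 × 2 = 98,078,400 bytes.
Track B: 3 h 53 min 1 s = 13,981 s; 192,000 × 13,981 × 4 × 8 = 85,899,264,000 bytes.
Track C: 37,800 × 690 × 2 × 4 = 208,656,000 bytes.
Track D: 352,800 × 665 × 1 × 1 = 234,612,000 bytes.
Track E: 6:19 (min:sec) = 379 s; 5,512 × 379 × 1 × 4 = 8,356,192 bytes.
Track F: 34:17 (min:sec) = 2,057 s; 48,000 × 2,057 × 2 × 8 = 1,579,776,000 bytes.
Total = 88,028,742,592 bytes = 88.0 GB.

88.0 GB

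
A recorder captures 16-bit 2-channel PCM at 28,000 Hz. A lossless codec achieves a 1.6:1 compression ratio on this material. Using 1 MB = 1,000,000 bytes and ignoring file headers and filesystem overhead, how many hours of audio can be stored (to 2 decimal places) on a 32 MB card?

0.13 hours

Uncompressed byte rate = 28,000 × 2 × 2 = 112,000 bytes/s.
After 1.6:1 compression, effective rate ≈ 70000 bytes/s.
Capacity = 32 × 1,000,000 = 32,000,000 bytes.
32,000,000 / effective rate ≈ 457.14 s → 0.13 hours.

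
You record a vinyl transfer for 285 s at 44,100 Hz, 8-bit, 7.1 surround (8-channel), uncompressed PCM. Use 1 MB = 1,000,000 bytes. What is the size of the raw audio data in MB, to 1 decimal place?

Bytes = 44,100 samples/s × 285 s × 1 bytes/sample × 8 ch = 100,548,000 bytes.
100,548,000 / 1,000,000 = 100.5 MB.

100.5 MB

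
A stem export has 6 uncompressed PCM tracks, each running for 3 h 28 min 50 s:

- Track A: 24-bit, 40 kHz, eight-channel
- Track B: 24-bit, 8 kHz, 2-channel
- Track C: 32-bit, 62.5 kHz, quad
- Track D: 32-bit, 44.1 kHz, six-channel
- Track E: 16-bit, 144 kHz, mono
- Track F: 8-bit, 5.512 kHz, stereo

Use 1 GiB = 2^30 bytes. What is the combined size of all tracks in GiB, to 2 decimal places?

3 h 28 min 50 s = 12,530 s.
Track A: 40,000 × 12,530 × 3 × 8 = 12,028,800,000 bytes.
Track B: 8,000 × 12,530 × 3 × 2 = 601,440,000 bytes.
Track C: 62,500 × 12,530 × 4 × 4 = 12,530,000,000 bytes.
Track D: 44,100 × 12,530 × 4 × 6 = 13,261,752,000 bytes.
Track E: 144,000 × 12,530 × 2 × 1 = 3,608,640,000 bytes.
Track F: 5,512 × 12,530 × 1 × 2 = 138,130,720 bytes.
Total = 42,168,762,720 bytes = 39.27 GiB.

39.27 GiB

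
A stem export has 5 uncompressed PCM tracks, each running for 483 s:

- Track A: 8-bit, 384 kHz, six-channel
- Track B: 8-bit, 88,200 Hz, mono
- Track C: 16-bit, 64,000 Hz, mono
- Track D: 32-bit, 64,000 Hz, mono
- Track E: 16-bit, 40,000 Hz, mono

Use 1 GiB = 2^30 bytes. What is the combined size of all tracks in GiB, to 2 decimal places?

Track A: 384,000 × 483 × 1 × 6 = 1,112,832,000 bytes.
Track B: 88,200 × 483 × 1 × 1 = 42,600,600 bytes.
Track C: 64,000 × 483 × 2 × 1 = 61,824,000 bytes.
Track D: 64,000 × 483 × 4 × 1 = 123,648,000 bytes.
Track E: 40,000 × 483 × 2 × 1 = 38,640,000 bytes.
Total = 1,379,544,600 bytes = 1.28 GiB.

1.28 GiB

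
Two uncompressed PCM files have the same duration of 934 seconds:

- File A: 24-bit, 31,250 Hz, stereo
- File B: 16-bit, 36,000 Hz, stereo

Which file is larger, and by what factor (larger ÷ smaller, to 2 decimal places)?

File A: 31,250 × 3 × 2 = 187,500 bytes/s.
File B: 36,000 × 2 × 2 = 144,000 bytes/s.
File A is larger; ratio = 175,125,000 / 134,496,000 = 1.30.

File A, by a factor of 1.30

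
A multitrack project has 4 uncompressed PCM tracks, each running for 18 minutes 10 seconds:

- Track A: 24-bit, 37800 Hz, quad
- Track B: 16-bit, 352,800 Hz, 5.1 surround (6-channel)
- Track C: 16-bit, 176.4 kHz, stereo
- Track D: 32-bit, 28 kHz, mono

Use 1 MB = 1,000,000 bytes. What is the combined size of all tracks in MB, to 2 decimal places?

18 minutes 10 seconds = 1,090 s.
Track A: 37,800 × 1,090 × 3 × 4 = 494,424,000 bytes.
Track B: 352,800 × 1,090 × 2 × 6 = 4,614,624,000 bytes.
Track C: 176,400 × 1,090 × 2 × 2 = 769,104,000 bytes.
Track D: 28,000 × 1,090 × 4 × 1 = 122,080,000 bytes.
Total = 6,000,232,000 bytes = 6000.23 MB.

6000.23 MB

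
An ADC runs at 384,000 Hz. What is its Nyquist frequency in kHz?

Nyquist frequency = sample rate / 2 = 384,000 / 2 = 192 kHz.

192 kHz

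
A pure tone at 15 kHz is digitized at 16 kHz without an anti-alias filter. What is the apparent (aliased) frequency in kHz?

1 kHz

Nyquist = 16,000/2 = 8,000 Hz; 15,000 Hz exceeds it.
Alias = |15,000 − 1×16,000| = |15,000 − 16,000| = 1,000 Hz = 1 kHz.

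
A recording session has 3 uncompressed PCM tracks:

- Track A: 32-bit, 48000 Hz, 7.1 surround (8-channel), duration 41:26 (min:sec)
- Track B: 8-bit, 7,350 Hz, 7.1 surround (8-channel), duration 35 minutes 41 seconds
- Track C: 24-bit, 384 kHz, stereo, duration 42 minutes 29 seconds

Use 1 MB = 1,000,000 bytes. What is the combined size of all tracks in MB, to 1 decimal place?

Track A: 41:26 (min:sec) = 2,486 s; 48,000 × 2,486 × 4 × 8 = 3,818,496,000 bytes.
Track B: 35 minutes 41 seconds = 2,141 s; 7,350 × 2,141 × 1 × 8 = 125,890,800 bytes.
Track C: 42 minutes 29 seconds = 2,549 s; 384,000 × 2,549 × 3 × 2 = 5,872,896,000 bytes.
Total = 9,817,282,800 bytes = 9817.3 MB.

9817.3 MB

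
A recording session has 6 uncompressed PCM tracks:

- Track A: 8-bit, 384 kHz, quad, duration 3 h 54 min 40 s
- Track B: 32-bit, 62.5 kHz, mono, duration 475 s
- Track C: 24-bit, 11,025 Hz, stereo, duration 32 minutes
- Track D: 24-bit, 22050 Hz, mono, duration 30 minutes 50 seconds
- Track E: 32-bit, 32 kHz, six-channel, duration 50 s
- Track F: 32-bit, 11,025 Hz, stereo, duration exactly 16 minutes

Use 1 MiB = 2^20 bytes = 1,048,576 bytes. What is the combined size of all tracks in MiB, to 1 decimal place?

Track A: 3 h 54 min 40 s = 14,080 s; 384,000 × 14,080 × 1 × 4 = 21,626,880,000 bytes.
Track B: 62,500 × 475 × 4 × 1 = 118,750,000 bytes.
Track C: 32 minutes = 1,920 s; 11,025 × 1,920 × 3 × 2 = 127,008,000 bytes.
Track D: 30 minutes 50 seconds = 1,850 s; 22,050 × 1,850 × 3 × 1 = 122,377,500 bytes.
Track E: 32,000 × 50 × 4 × 6 = 38,400,000 bytes.
Track F: exactly 16 minutes = 960 s; 11,025 × 960 × 4 × 2 = 84,672,000 bytes.
Total = 22,118,087,500 bytes = 21093.5 MiB.

21093.5 MiB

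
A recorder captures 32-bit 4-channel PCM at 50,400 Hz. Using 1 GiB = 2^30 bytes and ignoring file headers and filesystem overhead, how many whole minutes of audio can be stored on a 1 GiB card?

Uncompressed byte rate = 50,400 × 4 × 4 = 806,400 bytes/s.
Capacity = 1 × 1,073,741,824 = 1,073,741,824 bytes.
1,073,741,824 / 806,400 ≈ 1331.53 s → 22 minutes.

22 minutes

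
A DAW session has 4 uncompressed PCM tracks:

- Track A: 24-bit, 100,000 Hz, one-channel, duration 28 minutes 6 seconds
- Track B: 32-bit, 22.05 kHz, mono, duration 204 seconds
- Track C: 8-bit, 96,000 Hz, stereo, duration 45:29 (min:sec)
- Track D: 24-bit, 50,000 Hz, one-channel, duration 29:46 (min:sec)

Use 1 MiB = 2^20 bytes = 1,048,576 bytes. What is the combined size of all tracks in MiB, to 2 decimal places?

1254.71 MiB

Track A: 28 minutes 6 seconds = 1,686 s; 100,000 × 1,686 × 3 × 1 = 505,800,000 bytes.
Track B: 22,050 × 204 × 4 × 1 = 17,992,800 bytes.
Track C: 45:29 (min:sec) = 2,729 s; 96,000 × 2,729 × 1 × 2 = 523,968,000 bytes.
Track D: 29:46 (min:sec) = 1,786 s; 50,000 × 1,786 × 3 × 1 = 267,900,000 bytes.
Total = 1,315,660,800 bytes = 1254.71 MiB.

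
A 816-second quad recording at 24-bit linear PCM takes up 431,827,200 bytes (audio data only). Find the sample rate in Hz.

Bytes = sample_rate × seconds × bytes_per_sample × channels.
sample_rate = 431,827,200 / (816 × 3 × 4) = 431,827,200 / 9,792 = 44,100 Hz.

44,100 Hz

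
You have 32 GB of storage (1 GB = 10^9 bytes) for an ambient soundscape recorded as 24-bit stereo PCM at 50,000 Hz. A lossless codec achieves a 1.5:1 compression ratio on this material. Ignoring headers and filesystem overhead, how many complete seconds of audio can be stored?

Uncompressed byte rate = 50,000 × 3 × 2 = 300,000 bytes/s.
After 1.5:1 compression, effective rate ≈ 200000 bytes/s.
Capacity = 32 × 1,000,000,000 = 32,000,000,000 bytes.
32,000,000,000 / effective rate ≈ 160000 s → 160,000 seconds.

160,000 seconds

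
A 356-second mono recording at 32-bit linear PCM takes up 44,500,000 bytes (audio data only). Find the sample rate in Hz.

Bytes = sample_rate × seconds × bytes_per_sample × channels.
sample_rate = 44,500,000 / (356 × 4 × 1) = 44,500,000 / 1,424 = 31,250 Hz.

31,250 Hz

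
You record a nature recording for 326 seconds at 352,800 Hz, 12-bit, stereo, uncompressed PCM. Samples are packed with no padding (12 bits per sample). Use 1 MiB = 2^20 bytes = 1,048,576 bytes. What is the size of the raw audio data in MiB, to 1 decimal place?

Bits = 352,800 × 326 × 12 × 2 = 2,760,307,200 bits = 345,038,400 bytes.
345,038,400 / 1,048,576 = 329.1 MiB.

329.1 MiB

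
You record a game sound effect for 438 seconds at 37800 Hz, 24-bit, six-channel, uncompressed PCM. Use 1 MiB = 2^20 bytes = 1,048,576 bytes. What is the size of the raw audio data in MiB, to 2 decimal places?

Bytes = 37,800 samples/s × 438 s × 3 bytes/sample × 6 ch = 298,015,200 bytes.
298,015,200 / 1,048,576 = 284.21 MiB.

284.21 MiB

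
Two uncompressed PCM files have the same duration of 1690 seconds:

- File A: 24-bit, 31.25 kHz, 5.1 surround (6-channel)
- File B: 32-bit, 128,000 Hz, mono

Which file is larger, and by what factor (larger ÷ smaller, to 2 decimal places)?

File A, by a factor of 1.10

File A: 31,250 × 3 × 6 = 562,500 bytes/s.
File B: 128,000 × 4 × 1 = 512,000 bytes/s.
File A is larger; ratio = 950,625,000 / 865,280,000 = 1.10.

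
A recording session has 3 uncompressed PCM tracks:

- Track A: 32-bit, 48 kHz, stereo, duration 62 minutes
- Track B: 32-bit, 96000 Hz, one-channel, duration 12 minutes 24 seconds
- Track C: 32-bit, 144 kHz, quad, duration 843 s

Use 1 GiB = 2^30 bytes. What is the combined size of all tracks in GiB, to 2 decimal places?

3.41 GiB

Track A: 62 minutes = 3,720 s; 48,000 × 3,720 × 4 × 2 = 1,428,480,000 bytes.
Track B: 12 minutes 24 seconds = 744 s; 96,000 × 744 × 4 × 1 = 285,696,000 bytes.
Track C: 144,000 × 843 × 4 × 4 = 1,942,272,000 bytes.
Total = 3,656,448,000 bytes = 3.41 GiB.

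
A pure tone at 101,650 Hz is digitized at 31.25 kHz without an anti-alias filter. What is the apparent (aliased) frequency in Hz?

Nyquist = 31,250/2 = 15,625 Hz; 101,650 Hz exceeds it.
Alias = |101,650 − 3×31,250| = |101,650 − 93,750| = 7,900 Hz.

7,900 Hz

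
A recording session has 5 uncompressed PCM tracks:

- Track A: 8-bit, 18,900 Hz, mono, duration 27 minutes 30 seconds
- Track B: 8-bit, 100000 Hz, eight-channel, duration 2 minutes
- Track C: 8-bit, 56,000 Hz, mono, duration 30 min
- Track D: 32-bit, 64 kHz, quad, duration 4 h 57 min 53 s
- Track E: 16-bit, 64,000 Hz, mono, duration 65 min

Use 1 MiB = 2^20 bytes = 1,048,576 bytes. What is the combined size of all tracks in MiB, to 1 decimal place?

18147.6 MiB

Track A: 27 minutes 30 seconds = 1,650 s; 18,900 × 1,650 × 1 × 1 = 31,185,000 bytes.
Track B: 2 minutes = 120 s; 100,000 × 120 × 1 × 8 = 96,000,000 bytes.
Track C: 30 min = 1,800 s; 56,000 × 1,800 × 1 × 1 = 100,800,000 bytes.
Track D: 4 h 57 min 53 s = 17,873 s; 64,000 × 17,873 × 4 × 4 = 18,301,952,000 bytes.
Track E: 65 min = 3,900 s; 64,000 × 3,900 × 2 × 1 = 499,200,000 bytes.
Total = 19,029,137,000 bytes = 18147.6 MiB.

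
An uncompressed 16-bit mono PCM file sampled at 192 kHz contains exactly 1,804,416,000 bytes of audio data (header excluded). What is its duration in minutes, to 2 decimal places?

Byte rate = 192,000 × 2 × 1 = 384,000 bytes/s.
Duration = 1,804,416,000 / 384,000 = 4,699 s.
4,699 s / 60 = 78.32 minutes.

78.32 minutes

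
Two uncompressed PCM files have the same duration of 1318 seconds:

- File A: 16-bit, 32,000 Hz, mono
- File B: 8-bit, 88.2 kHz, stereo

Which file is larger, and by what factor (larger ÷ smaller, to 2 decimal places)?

File A: 32,000 × 2 × 1 = 64,000 bytes/s.
File B: 88,200 × 1 × 2 = 176,400 bytes/s.
File B is larger; ratio = 232,495,200 / 84,352,000 = 2.76.

File B, by a factor of 2.76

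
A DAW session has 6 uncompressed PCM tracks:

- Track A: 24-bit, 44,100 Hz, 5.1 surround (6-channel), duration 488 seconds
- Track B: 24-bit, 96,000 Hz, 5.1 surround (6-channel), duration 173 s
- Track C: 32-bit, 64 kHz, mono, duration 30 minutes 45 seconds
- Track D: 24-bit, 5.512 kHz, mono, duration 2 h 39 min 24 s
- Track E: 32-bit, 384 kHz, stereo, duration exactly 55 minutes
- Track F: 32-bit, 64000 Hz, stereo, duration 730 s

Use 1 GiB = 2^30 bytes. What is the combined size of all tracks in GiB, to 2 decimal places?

Track A: 44,100 × 488 × 3 × 6 = 387,374,400 bytes.
Track B: 96,000 × 173 × 3 × 6 = 298,944,000 bytes.
Track C: 30 minutes 45 seconds = 1,845 s; 64,000 × 1,845 × 4 × 1 = 472,320,000 bytes.
Track D: 2 h 39 min 24 s = 9,564 s; 5,512 × 9,564 × 3 × 1 = 158,150,304 bytes.
Track E: exactly 55 minutes = 3,300 s; 384,000 × 3,300 × 4 × 2 = 10,137,600,000 bytes.
Track F: 64,000 × 730 × 4 × 2 = 373,760,000 bytes.
Total = 11,828,148,704 bytes = 11.02 GiB.

11.02 GiB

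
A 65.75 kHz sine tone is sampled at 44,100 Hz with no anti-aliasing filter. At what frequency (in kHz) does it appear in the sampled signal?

21.65 kHz

Nyquist = 44,100/2 = 22,050 Hz; 65,750 Hz exceeds it.
Alias = |65,750 − 1×44,100| = |65,750 − 44,100| = 21,650 Hz = 21.65 kHz.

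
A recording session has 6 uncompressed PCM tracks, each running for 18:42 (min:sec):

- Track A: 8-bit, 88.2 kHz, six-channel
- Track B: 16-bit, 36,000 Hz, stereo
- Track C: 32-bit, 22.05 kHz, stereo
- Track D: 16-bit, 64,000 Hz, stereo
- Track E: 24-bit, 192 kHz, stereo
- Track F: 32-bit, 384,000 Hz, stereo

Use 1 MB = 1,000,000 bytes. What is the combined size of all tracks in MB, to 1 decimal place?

5979.8 MB

18:42 (min:sec) = 1,122 s.
Track A: 88,200 × 1,122 × 1 × 6 = 593,762,400 bytes.
Track B: 36,000 × 1,122 × 2 × 2 = 161,568,000 bytes.
Track C: 22,050 × 1,122 × 4 × 2 = 197,920,800 bytes.
Track D: 64,000 × 1,122 × 2 × 2 = 287,232,000 bytes.
Track E: 192,000 × 1,122 × 3 × 2 = 1,292,544,000 bytes.
Track F: 384,000 × 1,122 × 4 × 2 = 3,446,784,000 bytes.
Total = 5,979,811,200 bytes = 5979.8 MB.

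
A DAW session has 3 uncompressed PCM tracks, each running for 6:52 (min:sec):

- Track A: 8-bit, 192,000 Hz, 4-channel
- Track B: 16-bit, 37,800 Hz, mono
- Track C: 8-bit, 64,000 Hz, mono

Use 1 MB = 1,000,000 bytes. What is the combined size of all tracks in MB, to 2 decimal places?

373.93 MB

6:52 (min:sec) = 412 s.
Track A: 192,000 × 412 × 1 × 4 = 316,416,000 bytes.
Track B: 37,800 × 412 × 2 × 1 = 31,147,200 bytes.
Track C: 64,000 × 412 × 1 × 1 = 26,368,000 bytes.
Total = 373,931,200 bytes = 373.93 MB.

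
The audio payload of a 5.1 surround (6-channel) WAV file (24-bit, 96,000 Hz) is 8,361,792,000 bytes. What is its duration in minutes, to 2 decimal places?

80.65 minutes

Byte rate = 96,000 × 3 × 6 = 1,728,000 bytes/s.
Duration = 8,361,792,000 / 1,728,000 = 4,839 s.
4,839 s / 60 = 80.65 minutes.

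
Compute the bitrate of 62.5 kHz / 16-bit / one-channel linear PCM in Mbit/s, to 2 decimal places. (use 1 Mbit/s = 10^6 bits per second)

Bit rate = 62,500 × 16 × 1 = 1,000,000 bits/s.
= 1.00 Mbit/s.

1.00 Mbit/s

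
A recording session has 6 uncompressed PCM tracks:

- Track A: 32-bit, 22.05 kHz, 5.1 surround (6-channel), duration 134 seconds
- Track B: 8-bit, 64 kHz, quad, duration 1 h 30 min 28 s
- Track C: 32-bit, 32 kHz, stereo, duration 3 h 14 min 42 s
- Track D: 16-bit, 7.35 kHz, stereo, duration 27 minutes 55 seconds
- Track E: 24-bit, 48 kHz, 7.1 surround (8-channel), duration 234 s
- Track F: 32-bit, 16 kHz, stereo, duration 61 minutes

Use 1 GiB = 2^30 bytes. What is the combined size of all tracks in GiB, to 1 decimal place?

Track A: 22,050 × 134 × 4 × 6 = 70,912,800 bytes.
Track B: 1 h 30 min 28 s = 5,428 s; 64,000 × 5,428 × 1 × 4 = 1,389,568,000 bytes.
Track C: 3 h 14 min 42 s = 11,682 s; 32,000 × 11,682 × 4 × 2 = 2,990,592,000 bytes.
Track D: 27 minutes 55 seconds = 1,675 s; 7,350 × 1,675 × 2 × 2 = 49,245,000 bytes.
Track E: 48,000 × 234 × 3 × 8 = 269,568,000 bytes.
Track F: 61 minutes = 3,660 s; 16,000 × 3,660 × 4 × 2 = 468,480,000 bytes.
Total = 5,238,365,800 bytes = 4.9 GiB.

4.9 GiB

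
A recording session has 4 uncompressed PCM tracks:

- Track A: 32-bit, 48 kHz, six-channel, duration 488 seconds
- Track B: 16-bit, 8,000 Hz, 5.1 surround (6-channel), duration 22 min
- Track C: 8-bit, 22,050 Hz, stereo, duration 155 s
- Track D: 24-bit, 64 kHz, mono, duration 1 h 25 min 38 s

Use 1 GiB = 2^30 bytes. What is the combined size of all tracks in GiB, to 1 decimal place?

1.6 GiB

Track A: 48,000 × 488 × 4 × 6 = 562,176,000 bytes.
Track B: 22 min = 1,320 s; 8,000 × 1,320 × 2 × 6 = 126,720,000 bytes.
Track C: 22,050 × 155 × 1 × 2 = 6,835,500 bytes.
Track D: 1 h 25 min 38 s = 5,138 s; 64,000 × 5,138 × 3 × 1 = 986,496,000 bytes.
Total = 1,682,227,500 bytes = 1.6 GiB.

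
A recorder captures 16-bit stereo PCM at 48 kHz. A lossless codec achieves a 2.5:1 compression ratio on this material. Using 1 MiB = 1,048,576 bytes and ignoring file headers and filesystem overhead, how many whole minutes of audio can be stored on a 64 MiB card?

14 minutes

Uncompressed byte rate = 48,000 × 2 × 2 = 192,000 bytes/s.
After 2.5:1 compression, effective rate ≈ 76800 bytes/s.
Capacity = 64 × 1,048,576 = 67,108,864 bytes.
67,108,864 / effective rate ≈ 873.81 s → 14 minutes.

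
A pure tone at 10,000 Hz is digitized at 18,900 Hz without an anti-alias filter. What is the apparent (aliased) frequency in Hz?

8,900 Hz

Nyquist = 18,900/2 = 9,450 Hz; 10,000 Hz exceeds it.
Alias = |10,000 − 1×18,900| = |10,000 − 18,900| = 8,900 Hz.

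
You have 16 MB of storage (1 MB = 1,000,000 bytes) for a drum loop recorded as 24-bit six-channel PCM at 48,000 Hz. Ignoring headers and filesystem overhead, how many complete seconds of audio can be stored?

18 seconds

Uncompressed byte rate = 48,000 × 3 × 6 = 864,000 bytes/s.
Capacity = 16 × 1,000,000 = 16,000,000 bytes.
16,000,000 / 864,000 ≈ 18.52 s → 18 seconds.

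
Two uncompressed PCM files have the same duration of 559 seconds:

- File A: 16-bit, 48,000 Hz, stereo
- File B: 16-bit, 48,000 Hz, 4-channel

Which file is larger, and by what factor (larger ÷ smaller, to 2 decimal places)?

File A: 48,000 × 2 × 2 = 192,000 bytes/s.
File B: 48,000 × 2 × 4 = 384,000 bytes/s.
File B is larger; ratio = 214,656,000 / 107,328,000 = 2.00.

File B, by a factor of 2.00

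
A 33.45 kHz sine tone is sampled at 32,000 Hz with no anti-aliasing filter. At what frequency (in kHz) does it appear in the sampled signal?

1.45 kHz

Nyquist = 32,000/2 = 16,000 Hz; 33,450 Hz exceeds it.
Alias = |33,450 − 1×32,000| = |33,450 − 32,000| = 1,450 Hz = 1.45 kHz.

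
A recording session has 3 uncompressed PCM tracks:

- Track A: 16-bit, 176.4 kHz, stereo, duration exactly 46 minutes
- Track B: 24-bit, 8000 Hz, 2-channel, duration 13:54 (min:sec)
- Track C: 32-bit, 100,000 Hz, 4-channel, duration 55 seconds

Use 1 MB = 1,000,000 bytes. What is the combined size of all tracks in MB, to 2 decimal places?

2075.49 MB

Track A: exactly 46 minutes = 2,760 s; 176,400 × 2,760 × 2 × 2 = 1,947,456,000 bytes.
Track B: 13:54 (min:sec) = 834 s; 8,000 × 834 × 3 × 2 = 40,032,000 bytes.
Track C: 100,000 × 55 × 4 × 4 = 88,000,000 bytes.
Total = 2,075,488,000 bytes = 2075.49 MB.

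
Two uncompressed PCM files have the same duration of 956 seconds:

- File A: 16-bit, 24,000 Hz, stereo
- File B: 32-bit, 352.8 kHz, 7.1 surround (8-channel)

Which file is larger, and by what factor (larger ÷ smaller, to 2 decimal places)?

File B, by a factor of 117.60

File A: 24,000 × 2 × 2 = 96,000 bytes/s.
File B: 352,800 × 4 × 8 = 11,289,600 bytes/s.
File B is larger; ratio = 10,792,857,600 / 91,776,000 = 117.60.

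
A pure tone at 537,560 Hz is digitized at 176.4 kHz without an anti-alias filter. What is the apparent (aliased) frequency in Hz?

Nyquist = 176,400/2 = 88,200 Hz; 537,560 Hz exceeds it.
Alias = |537,560 − 3×176,400| = |537,560 − 529,200| = 8,360 Hz.

8,360 Hz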